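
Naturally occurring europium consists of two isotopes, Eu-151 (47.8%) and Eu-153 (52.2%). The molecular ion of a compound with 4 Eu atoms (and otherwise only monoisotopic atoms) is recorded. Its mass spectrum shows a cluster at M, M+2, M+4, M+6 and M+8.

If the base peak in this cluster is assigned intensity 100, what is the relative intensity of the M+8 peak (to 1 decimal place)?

Term probabilities: M 0.0522, M+2 0.2280, M+4 0.3735, M+6 0.2720, M+8 0.0742. Base peak = M+4.
P(M+4) = C(4,2) × 0.478^2 × 0.522^2 = 6 × 0.228484 × 0.272484 = 0.373549 (base)
P(M+8) = C(4,4) × 0.478^0 × 0.522^4 = 1 × 1.0000 × 0.07424753 = 0.074248
Relative intensity = 0.074248 / 0.373549 × 100 = 19.9

19.9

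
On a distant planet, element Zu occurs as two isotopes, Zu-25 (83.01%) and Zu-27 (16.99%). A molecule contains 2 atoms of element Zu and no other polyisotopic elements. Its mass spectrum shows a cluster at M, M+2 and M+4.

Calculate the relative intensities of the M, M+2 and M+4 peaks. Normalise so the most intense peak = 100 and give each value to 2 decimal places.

Each Zu atom is independently Zu-25 (p = 0.8301) or Zu-27 (q = 0.1699); the cluster is the binomial expansion (p + q)^2.
P(M) = 0.8301^2 = 0.689066
P(M+2) = 2 × 0.8301^1 × 0.1699^1 = 0.282068
P(M+4) = 0.1699^2 = 0.028866
The M peak is largest (0.689066); scaling to 100 gives 100.00 : 40.93 : 4.19.

100.00 : 40.93 : 4.19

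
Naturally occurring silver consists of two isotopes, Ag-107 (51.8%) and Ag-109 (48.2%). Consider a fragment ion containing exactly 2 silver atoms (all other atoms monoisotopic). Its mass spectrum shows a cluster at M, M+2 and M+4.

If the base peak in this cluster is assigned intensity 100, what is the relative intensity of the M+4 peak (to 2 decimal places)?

46.53

Binomial terms of (0.518 + 0.482)^2: M 0.2683, M+2 0.4994, M+4 0.2323 → M+2 is the base peak.
P(M+2) = C(2,1) × 0.518^1 × 0.482^1 = 2 × 0.5180 × 0.4820 = 0.499352 (base)
P(M+4) = C(2,2) × 0.518^0 × 0.482^2 = 1 × 1.0000 × 0.232324 = 0.232324
Relative intensity = 0.232324 / 0.499352 × 100 = 46.53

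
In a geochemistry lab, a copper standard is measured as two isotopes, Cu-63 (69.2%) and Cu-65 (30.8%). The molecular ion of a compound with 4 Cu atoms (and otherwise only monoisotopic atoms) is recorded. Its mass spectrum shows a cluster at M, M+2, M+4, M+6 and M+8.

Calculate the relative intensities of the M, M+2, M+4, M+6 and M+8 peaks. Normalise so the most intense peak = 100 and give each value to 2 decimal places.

Expanding (0.692 + 0.308)^4:
P(M) = 0.692^4 = 0.229311
P(M+2) = 4 × 0.692^3 × 0.308^1 = 0.408253
P(M+4) = 6 × 0.692^2 × 0.308^2 = 0.272562
P(M+6) = 4 × 0.692^1 × 0.308^3 = 0.080876
P(M+8) = 0.308^4 = 0.008999
The M+2 peak is largest (0.408253); scaling to 100 gives 56.17 : 100.00 : 66.76 : 19.81 : 2.20.

56.17 : 100.00 : 66.76 : 19.81 : 2.20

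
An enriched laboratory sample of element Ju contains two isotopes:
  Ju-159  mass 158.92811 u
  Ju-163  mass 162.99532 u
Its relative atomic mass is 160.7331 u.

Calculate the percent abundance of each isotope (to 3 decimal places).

With x = fraction of Ju-159 (so Ju-163 is 1 − x):
158.92811·x + 162.99532·(1 − x) = 160.7331
(158.92811 − 162.99532)·x = 160.7331 − 162.99532
x = -2.26222 / -4.06721 = 0.55621 → 55.621% Ju-159, 44.379% Ju-163.

Ju-159: 55.621%, Ju-163: 44.379%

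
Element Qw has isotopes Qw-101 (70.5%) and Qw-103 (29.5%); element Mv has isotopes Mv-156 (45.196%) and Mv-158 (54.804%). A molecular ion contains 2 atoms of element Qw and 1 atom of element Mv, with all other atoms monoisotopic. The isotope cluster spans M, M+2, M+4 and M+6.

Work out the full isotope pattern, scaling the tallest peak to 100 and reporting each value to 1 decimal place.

48.8 : 100.0 : 58.1 : 10.4

Element Qw pattern (n=2): 0.497025 : 0.41595 : 0.087025
Element Mv pattern (n=1): 0.45196 : 0.54804
Convolve the two distributions (both contribute in 2-u steps):
  M: 0.497025×0.45196 = 0.224635
  M+2: 0.497025×0.54804 + 0.41595×0.45196 = 0.460382
  M+4: 0.41595×0.54804 + 0.087025×0.45196 = 0.267289
  M+6: 0.087025×0.54804 = 0.047693
Scale to base peak (0.460382) = 100: 48.8 : 100.0 : 58.1 : 10.4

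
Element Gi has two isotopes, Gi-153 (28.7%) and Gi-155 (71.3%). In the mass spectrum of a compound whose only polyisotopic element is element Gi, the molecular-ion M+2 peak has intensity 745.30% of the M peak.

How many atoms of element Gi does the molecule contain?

For n independent Gi atoms, I(M+2)/I(M) = n · (abundance Gi-155) / (abundance Gi-153) = n · 0.713/0.287.
n = 7.4530 × 0.287/0.713 = 3.00 ≈ 3

3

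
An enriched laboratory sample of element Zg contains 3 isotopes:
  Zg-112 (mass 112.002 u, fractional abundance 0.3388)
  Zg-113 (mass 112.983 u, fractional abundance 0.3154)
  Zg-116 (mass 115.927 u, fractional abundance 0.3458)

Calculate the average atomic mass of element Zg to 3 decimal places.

113.669 u

The abundance-weighted mean is 0.3388 × 112.002 + 0.3154 × 112.983 + 0.3458 × 115.927
= 37.9463 + 35.6348 + 40.0876 = 113.6687 u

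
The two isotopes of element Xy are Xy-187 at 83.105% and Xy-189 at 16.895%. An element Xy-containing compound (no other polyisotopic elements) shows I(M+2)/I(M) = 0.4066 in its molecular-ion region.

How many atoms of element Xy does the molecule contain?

2

With n Xy atoms, P(M+2)/P(M) = C(n,1)·p^(n−1)q / p^n = n·q/p = n · 0.16895/0.83105.
n = 0.4066 × 0.83105/0.16895 = 2.00 ≈ 2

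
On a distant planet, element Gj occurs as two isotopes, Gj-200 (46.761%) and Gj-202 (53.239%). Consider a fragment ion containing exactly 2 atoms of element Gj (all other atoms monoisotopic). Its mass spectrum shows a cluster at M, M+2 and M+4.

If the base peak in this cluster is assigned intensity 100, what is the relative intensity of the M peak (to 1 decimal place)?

43.9

(0.46761 + 0.53239)^2 gives M 0.2187, M+2 0.4979, M+4 0.2834; the largest is M+2.
P(M+2) = C(2,1) × 0.46761^1 × 0.53239^1 = 2 × 0.46761 × 0.53239 = 0.497902 (base)
P(M) = C(2,0) × 0.46761^2 × 0.53239^0 = 1 × 0.21865911 × 1.0000 = 0.218659
Relative intensity = 0.218659 / 0.497902 × 100 = 43.9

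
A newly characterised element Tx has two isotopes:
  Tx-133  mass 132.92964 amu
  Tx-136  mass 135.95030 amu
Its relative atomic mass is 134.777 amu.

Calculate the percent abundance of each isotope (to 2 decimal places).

Let x be the fractional abundance of Tx-133; then Tx-136 has abundance 1 − x.
132.92964·x + 135.95030·(1 − x) = 134.777
(132.92964 − 135.95030)·x = 134.777 − 135.95030
x = -1.17330 / -3.02066 = 0.38843 → 38.84% Tx-133, 61.16% Tx-136.

Tx-133: 38.84%, Tx-136: 61.16%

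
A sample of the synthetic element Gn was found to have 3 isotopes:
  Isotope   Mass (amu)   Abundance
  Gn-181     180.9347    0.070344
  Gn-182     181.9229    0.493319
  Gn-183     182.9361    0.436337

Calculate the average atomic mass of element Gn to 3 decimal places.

Ar = Σ fᵢ·mᵢ = 0.070344 × 180.9347 + 0.493319 × 181.9229 + 0.436337 × 182.9361
= 12.72767 + 89.74602 + 79.82179 = 182.29548 amu

182.295 amu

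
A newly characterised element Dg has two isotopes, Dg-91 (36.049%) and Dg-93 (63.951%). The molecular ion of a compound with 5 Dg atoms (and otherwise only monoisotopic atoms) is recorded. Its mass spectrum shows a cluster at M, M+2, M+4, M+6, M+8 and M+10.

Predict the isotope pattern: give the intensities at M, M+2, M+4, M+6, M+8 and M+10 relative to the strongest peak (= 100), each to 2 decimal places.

1.79 : 15.89 : 56.37 : 100.00 : 88.70 : 31.47

The 5 Dg atoms are independent, so intensities follow the terms of (0.36049 + 0.63951)^5.
P(M) = 0.36049^5 = 0.006088
P(M+2) = 5 × 0.36049^4 × 0.63951^1 = 0.054000
P(M+4) = 10 × 0.36049^3 × 0.63951^2 = 0.191591
P(M+6) = 10 × 0.36049^2 × 0.63951^3 = 0.339882
P(M+8) = 5 × 0.36049^1 × 0.63951^4 = 0.301476
P(M+10) = 0.63951^5 = 0.106964
The M+6 peak is largest (0.339882); scaling to 100 gives 1.79 : 15.89 : 56.37 : 100.00 : 88.70 : 31.47.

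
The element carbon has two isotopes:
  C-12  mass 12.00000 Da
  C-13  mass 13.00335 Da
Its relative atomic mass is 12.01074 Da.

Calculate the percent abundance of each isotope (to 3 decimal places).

Writing the weighted mean with unknown fraction x of C-12:
12.00000·x + 13.00335·(1 − x) = 12.01074
(12.00000 − 13.00335)·x = 12.01074 − 13.00335
x = -0.99261 / -1.00335 = 0.98930 → 98.930% C-12, 1.070% C-13.

C-12: 98.930%, C-13: 1.070%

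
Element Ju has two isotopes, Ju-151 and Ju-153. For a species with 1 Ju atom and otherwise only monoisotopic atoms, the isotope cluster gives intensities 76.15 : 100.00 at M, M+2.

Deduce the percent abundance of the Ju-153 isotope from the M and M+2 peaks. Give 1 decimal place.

56.8%

If p is the fraction of Ju that is Ju-151, then I(M+2)/I(M) = [C(1,1)·p^0·(1−p)] / p^1 = 1·(1−p)/p = 100.00/76.15 = 1.3132
(1−p)/p = 1.3132/1 = 1.3132  ⇒  p = 1/(1 + 1.3132) = 0.4323
Ju-151: 43.2%, Ju-153: 56.8%.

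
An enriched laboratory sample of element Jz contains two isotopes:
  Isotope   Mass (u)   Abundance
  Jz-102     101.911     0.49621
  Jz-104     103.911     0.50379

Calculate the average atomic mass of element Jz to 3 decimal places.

102.919 u

Weight each isotope mass by its fractional abundance: 0.49621 × 101.911 + 0.50379 × 103.911
= 50.5693 + 52.3493 = 102.9186 u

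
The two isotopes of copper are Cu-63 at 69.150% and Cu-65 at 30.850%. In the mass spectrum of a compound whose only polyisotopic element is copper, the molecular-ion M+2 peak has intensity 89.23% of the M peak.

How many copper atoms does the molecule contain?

The M+2/M ratio from n Cu atoms is n · q/p = n · 0.30850/0.69150.
n = 0.8923 × 0.69150/0.30850 = 2.00 ≈ 2

2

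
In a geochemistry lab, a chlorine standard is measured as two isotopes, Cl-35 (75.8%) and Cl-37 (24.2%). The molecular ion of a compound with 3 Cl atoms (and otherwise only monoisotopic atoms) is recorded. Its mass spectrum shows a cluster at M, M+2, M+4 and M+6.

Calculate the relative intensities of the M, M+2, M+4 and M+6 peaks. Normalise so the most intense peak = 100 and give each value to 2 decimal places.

100.00 : 95.78 : 30.58 : 3.25

Expanding (0.758 + 0.242)^3:
P(M) = 0.758^3 = 0.435520
P(M+2) = 3 × 0.758^2 × 0.242^1 = 0.417133
P(M+4) = 3 × 0.758^1 × 0.242^2 = 0.133175
P(M+6) = 0.242^3 = 0.014172
The M peak is largest (0.435520); scaling to 100 gives 100.00 : 95.78 : 30.58 : 3.25.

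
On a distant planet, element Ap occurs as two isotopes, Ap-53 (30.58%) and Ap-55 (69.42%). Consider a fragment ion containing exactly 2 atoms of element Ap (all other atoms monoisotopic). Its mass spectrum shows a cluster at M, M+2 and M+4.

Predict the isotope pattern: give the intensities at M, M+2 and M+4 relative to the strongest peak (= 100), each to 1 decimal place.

19.4 : 88.1 : 100.0

The 2 Ap atoms are independent, so intensities follow the terms of (0.3058 + 0.6942)^2.
P(M) = 0.3058^2 = 0.093514
P(M+2) = 2 × 0.3058^1 × 0.6942^1 = 0.424573
P(M+4) = 0.6942^2 = 0.481914
The M+4 peak is largest (0.481914); scaling to 100 gives 19.4 : 88.1 : 100.0.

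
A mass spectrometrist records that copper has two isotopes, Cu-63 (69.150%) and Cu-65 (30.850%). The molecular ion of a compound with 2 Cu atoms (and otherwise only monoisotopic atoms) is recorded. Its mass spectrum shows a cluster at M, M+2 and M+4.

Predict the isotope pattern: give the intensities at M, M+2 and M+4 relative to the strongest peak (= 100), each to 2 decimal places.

100.00 : 89.23 : 19.90

Expanding (0.69150 + 0.30850)^2:
P(M) = 0.69150^2 = 0.478172
P(M+2) = 2 × 0.69150^1 × 0.30850^1 = 0.426656
P(M+4) = 0.30850^2 = 0.095172
The M peak is largest (0.478172); scaling to 100 gives 100.00 : 89.23 : 19.90.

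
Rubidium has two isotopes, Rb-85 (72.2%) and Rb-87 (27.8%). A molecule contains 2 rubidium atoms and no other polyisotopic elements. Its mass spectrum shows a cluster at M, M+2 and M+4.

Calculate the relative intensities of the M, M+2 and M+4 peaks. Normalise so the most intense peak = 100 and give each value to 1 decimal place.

100.0 : 77.0 : 14.8

Expanding (0.722 + 0.278)^2:
P(M) = 0.722^2 = 0.521284
P(M+2) = 2 × 0.722^1 × 0.278^1 = 0.401432
P(M+4) = 0.278^2 = 0.077284
The M peak is largest (0.521284); scaling to 100 gives 100.0 : 77.0 : 14.8.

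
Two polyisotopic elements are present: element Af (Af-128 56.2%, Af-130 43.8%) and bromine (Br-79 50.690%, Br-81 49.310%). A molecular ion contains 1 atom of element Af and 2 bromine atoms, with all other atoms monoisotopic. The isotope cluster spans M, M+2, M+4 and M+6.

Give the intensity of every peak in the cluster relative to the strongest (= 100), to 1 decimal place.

Element Af pattern (n=1): 0.5620 : 0.4380
Bromine pattern (n=2): 0.25694761 : 0.49990478 : 0.24314761
Convolve the two distributions (both contribute in 2-u steps):
  M: 0.5620×0.25694761 = 0.144405
  M+2: 0.5620×0.49990478 + 0.4380×0.25694761 = 0.393490
  M+4: 0.5620×0.24314761 + 0.4380×0.49990478 = 0.355607
  M+6: 0.4380×0.24314761 = 0.106499
Scale to base peak (0.393490) = 100: 36.7 : 100.0 : 90.4 : 27.1

36.7 : 100.0 : 90.4 : 27.1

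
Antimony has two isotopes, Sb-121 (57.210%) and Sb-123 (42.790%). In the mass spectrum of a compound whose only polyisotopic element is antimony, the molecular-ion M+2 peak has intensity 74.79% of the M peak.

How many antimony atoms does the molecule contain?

For n independent Sb atoms, I(M+2)/I(M) = n · (abundance Sb-123) / (abundance Sb-121) = n · 0.42790/0.57210.
n = 0.7479 × 0.57210/0.42790 = 1.00 ≈ 1

1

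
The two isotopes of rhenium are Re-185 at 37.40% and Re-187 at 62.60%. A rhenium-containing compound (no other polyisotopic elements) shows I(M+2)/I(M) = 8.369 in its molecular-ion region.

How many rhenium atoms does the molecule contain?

5

The M+2/M ratio from n Re atoms is n · q/p = n · 0.6260/0.3740.
n = 8.369 × 0.3740/0.6260 = 5.00 ≈ 5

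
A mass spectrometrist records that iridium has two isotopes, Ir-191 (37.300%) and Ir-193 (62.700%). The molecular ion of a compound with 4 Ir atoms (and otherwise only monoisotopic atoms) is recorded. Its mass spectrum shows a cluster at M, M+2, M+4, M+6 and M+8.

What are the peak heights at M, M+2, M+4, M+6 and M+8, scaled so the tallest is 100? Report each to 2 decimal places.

The 4 Ir atoms are independent, so intensities follow the terms of (0.37300 + 0.62700)^4.
P(M) = 0.37300^4 = 0.019357
P(M+2) = 4 × 0.37300^3 × 0.62700^1 = 0.130153
P(M+4) = 6 × 0.37300^2 × 0.62700^2 = 0.328174
P(M+6) = 4 × 0.37300^1 × 0.62700^3 = 0.367766
P(M+8) = 0.62700^4 = 0.154550
The M+6 peak is largest (0.367766); scaling to 100 gives 5.26 : 35.39 : 89.23 : 100.00 : 42.02.

5.26 : 35.39 : 89.23 : 100.00 : 42.02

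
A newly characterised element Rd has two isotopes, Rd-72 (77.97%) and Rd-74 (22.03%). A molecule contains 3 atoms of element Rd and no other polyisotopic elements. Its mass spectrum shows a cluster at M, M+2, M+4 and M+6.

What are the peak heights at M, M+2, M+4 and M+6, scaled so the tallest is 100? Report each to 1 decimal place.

100.0 : 84.8 : 23.9 : 2.3

Expanding (0.7797 + 0.2203)^3:
P(M) = 0.7797^3 = 0.474005
P(M+2) = 3 × 0.7797^2 × 0.2203^1 = 0.401782
P(M+4) = 3 × 0.7797^1 × 0.2203^2 = 0.113521
P(M+6) = 0.2203^3 = 0.010692
The M peak is largest (0.474005); scaling to 100 gives 100.0 : 84.8 : 23.9 : 2.3.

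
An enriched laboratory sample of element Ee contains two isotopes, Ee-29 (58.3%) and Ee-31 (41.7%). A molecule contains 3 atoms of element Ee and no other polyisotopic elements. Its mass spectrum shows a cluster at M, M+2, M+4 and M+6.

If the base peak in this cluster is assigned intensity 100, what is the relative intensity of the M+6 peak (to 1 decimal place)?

17.1

Binomial terms of (0.583 + 0.417)^3: M 0.1982, M+2 0.4252, M+4 0.3041, M+6 0.0725 → M+2 is the base peak.
P(M+2) = C(3,1) × 0.583^2 × 0.417^1 = 3 × 0.339889 × 0.4170 = 0.425201 (base)
P(M+6) = C(3,3) × 0.583^0 × 0.417^3 = 1 × 1.0000 × 0.07251171 = 0.072512
Relative intensity = 0.072512 / 0.425201 × 100 = 17.1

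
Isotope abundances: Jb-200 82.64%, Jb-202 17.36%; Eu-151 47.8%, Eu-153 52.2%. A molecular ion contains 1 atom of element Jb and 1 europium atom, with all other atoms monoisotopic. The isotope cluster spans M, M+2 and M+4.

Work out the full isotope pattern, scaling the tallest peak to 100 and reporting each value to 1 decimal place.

76.8 : 100.0 : 17.6

Element Jb pattern (n=1): 0.8264 : 0.1736
Europium pattern (n=1): 0.4780 : 0.5220
Convolve the two distributions (both contribute in 2-u steps):
  M: 0.8264×0.4780 = 0.395019
  M+2: 0.8264×0.5220 + 0.1736×0.4780 = 0.514362
  M+4: 0.1736×0.5220 = 0.090619
Scale to base peak (0.514362) = 100: 76.8 : 100.0 : 17.6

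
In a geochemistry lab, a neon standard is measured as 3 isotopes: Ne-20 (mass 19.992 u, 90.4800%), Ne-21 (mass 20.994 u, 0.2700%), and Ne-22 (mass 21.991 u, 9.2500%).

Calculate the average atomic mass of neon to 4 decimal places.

20.1796 u

The abundance-weighted mean is 0.904800 × 19.992 + 0.002700 × 20.994 + 0.092500 × 21.991
= 18.08876 + 0.05668 + 2.03417 = 20.17961 u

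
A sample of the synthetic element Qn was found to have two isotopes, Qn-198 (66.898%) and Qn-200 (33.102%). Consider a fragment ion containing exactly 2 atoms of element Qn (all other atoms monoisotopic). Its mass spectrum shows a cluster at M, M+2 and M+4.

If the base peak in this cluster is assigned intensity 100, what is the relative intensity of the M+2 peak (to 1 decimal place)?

99.0

(0.66898 + 0.33102)^2 gives M 0.4475, M+2 0.4429, M+4 0.1096; the largest is M.
P(M) = C(2,0) × 0.66898^2 × 0.33102^0 = 1 × 0.44753424 × 1.0000 = 0.447534 (base)
P(M+2) = C(2,1) × 0.66898^1 × 0.33102^1 = 2 × 0.66898 × 0.33102 = 0.442892
Relative intensity = 0.442892 / 0.447534 × 100 = 99.0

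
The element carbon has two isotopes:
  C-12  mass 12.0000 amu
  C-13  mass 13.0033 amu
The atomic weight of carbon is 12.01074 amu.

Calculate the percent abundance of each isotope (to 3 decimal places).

C-12: 98.930%, C-13: 1.070%

Let x be the fractional abundance of C-12; then C-13 has abundance 1 − x.
12.0000·x + 13.0033·(1 − x) = 12.01074
(12.0000 − 13.0033)·x = 12.01074 − 13.0033
x = -0.99256 / -1.0033 = 0.98930 → 98.930% C-12, 1.070% C-13.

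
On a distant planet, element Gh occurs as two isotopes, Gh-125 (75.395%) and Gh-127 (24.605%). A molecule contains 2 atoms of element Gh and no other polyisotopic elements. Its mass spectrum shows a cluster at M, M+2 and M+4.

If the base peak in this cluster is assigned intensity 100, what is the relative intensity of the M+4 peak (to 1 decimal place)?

10.7

(0.75395 + 0.24605)^2 gives M 0.5684, M+2 0.3710, M+4 0.0605; the largest is M.
P(M) = C(2,0) × 0.75395^2 × 0.24605^0 = 1 × 0.5684406 × 1.0000 = 0.568441 (base)
P(M+4) = C(2,2) × 0.75395^0 × 0.24605^2 = 1 × 1.0000 × 0.0605406 = 0.060541
Relative intensity = 0.060541 / 0.568441 × 100 = 10.7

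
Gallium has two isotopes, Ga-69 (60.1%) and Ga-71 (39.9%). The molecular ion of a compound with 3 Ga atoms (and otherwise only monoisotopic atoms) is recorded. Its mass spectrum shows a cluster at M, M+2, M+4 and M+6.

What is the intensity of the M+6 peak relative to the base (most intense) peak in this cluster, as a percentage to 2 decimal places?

(0.601 + 0.399)^3 gives M 0.2171, M+2 0.4324, M+4 0.2870, M+6 0.0635; the largest is M+2.
P(M+2) = C(3,1) × 0.601^2 × 0.399^1 = 3 × 0.361201 × 0.3990 = 0.432358 (base)
P(M+6) = C(3,3) × 0.601^0 × 0.399^3 = 1 × 1.0000 × 0.0635212 = 0.063521
Relative intensity = 0.063521 / 0.432358 × 100 = 14.69

14.69%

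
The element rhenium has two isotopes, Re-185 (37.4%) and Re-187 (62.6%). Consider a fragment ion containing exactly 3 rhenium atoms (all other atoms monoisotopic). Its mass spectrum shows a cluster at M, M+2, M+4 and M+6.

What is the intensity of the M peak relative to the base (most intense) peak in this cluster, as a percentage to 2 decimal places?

11.90%

Term probabilities: M 0.0523, M+2 0.2627, M+4 0.4397, M+6 0.2453. Base peak = M+4.
P(M+4) = C(3,2) × 0.374^1 × 0.626^2 = 3 × 0.3740 × 0.391876 = 0.439685 (base)
P(M) = C(3,0) × 0.374^3 × 0.626^0 = 1 × 0.05231362 × 1.0000 = 0.052314
Relative intensity = 0.052314 / 0.439685 × 100 = 11.90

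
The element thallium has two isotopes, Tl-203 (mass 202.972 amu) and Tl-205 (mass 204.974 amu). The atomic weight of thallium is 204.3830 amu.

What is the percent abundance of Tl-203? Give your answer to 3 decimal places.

Let x be the fractional abundance of Tl-203; then Tl-205 has abundance 1 − x.
202.972·x + 204.974·(1 − x) = 204.3830
(202.972 − 204.974)·x = 204.3830 − 204.974
x = -0.5910 / -2.002 = 0.29520 → 29.520% Tl-203, 70.480% Tl-205.

29.520%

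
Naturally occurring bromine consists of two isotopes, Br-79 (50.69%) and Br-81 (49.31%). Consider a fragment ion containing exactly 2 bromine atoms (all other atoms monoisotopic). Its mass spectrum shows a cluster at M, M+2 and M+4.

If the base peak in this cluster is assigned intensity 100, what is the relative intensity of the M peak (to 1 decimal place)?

51.4

(0.5069 + 0.4931)^2 gives M 0.2569, M+2 0.4999, M+4 0.2431; the largest is M+2.
P(M+2) = C(2,1) × 0.5069^1 × 0.4931^1 = 2 × 0.5069 × 0.4931 = 0.499905 (base)
P(M) = C(2,0) × 0.5069^2 × 0.4931^0 = 1 × 0.25694761 × 1.0000 = 0.256948
Relative intensity = 0.256948 / 0.499905 × 100 = 51.4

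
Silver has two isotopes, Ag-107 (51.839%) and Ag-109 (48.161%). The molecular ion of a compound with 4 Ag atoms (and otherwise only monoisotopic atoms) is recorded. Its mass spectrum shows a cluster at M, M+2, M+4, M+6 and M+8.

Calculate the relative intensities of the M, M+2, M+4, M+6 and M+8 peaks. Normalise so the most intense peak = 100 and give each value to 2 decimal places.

Each Ag atom is independently Ag-107 (p = 0.51839) or Ag-109 (q = 0.48161); the cluster is the binomial expansion (p + q)^4.
P(M) = 0.51839^4 = 0.072215
P(M+2) = 4 × 0.51839^3 × 0.48161^1 = 0.268365
P(M+4) = 6 × 0.51839^2 × 0.48161^2 = 0.373986
P(M+6) = 4 × 0.51839^1 × 0.48161^3 = 0.231634
P(M+8) = 0.48161^4 = 0.053800
The M+4 peak is largest (0.373986); scaling to 100 gives 19.31 : 71.76 : 100.00 : 61.94 : 14.39.

19.31 : 71.76 : 100.00 : 61.94 : 14.39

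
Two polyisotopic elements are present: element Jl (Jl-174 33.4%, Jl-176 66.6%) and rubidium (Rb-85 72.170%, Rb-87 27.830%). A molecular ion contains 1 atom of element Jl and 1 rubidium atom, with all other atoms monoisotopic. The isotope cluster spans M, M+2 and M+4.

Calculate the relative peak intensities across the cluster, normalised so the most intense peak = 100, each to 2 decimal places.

Element Jl pattern (n=1): 0.3340 : 0.6660
Rubidium pattern (n=1): 0.7217 : 0.2783
Convolve the two distributions (both contribute in 2-u steps):
  M: 0.3340×0.7217 = 0.241048
  M+2: 0.3340×0.2783 + 0.6660×0.7217 = 0.573604
  M+4: 0.6660×0.2783 = 0.185348
Scale to base peak (0.573604) = 100: 42.02 : 100.00 : 32.31

42.02 : 100.00 : 32.31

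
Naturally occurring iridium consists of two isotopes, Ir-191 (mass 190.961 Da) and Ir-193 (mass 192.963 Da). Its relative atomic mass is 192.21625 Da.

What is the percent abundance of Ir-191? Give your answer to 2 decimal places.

Writing the weighted mean with unknown fraction x of Ir-191:
190.961·x + 192.963·(1 − x) = 192.21625
(190.961 − 192.963)·x = 192.21625 − 192.963
x = -0.74675 / -2.002 = 0.37300 → 37.30% Ir-191, 62.70% Ir-193.

37.30%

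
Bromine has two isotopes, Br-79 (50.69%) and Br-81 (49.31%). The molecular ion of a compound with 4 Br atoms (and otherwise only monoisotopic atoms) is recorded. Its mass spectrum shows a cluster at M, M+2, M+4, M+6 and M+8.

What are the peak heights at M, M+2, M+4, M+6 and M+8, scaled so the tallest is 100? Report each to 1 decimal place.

17.6 : 68.5 : 100.0 : 64.9 : 15.8

Each Br atom is independently Br-79 (p = 0.5069) or Br-81 (q = 0.4931); the cluster is the binomial expansion (p + q)^4.
P(M) = 0.5069^4 = 0.066022
P(M+2) = 4 × 0.5069^3 × 0.4931^1 = 0.256899
P(M+4) = 6 × 0.5069^2 × 0.4931^2 = 0.374857
P(M+6) = 4 × 0.5069^1 × 0.4931^3 = 0.243101
P(M+8) = 0.4931^4 = 0.059121
The M+4 peak is largest (0.374857); scaling to 100 gives 17.6 : 68.5 : 100.0 : 64.9 : 15.8.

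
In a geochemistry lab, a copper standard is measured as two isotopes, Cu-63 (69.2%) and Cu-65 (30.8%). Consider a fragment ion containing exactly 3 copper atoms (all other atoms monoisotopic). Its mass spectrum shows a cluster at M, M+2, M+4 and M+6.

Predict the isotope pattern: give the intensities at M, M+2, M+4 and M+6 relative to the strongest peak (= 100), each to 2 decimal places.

Expanding (0.692 + 0.308)^3:
P(M) = 0.692^3 = 0.331374
P(M+2) = 3 × 0.692^2 × 0.308^1 = 0.442470
P(M+4) = 3 × 0.692^1 × 0.308^2 = 0.196938
P(M+6) = 0.308^3 = 0.029218
The M+2 peak is largest (0.442470); scaling to 100 gives 74.89 : 100.00 : 44.51 : 6.60.

74.89 : 100.00 : 44.51 : 6.60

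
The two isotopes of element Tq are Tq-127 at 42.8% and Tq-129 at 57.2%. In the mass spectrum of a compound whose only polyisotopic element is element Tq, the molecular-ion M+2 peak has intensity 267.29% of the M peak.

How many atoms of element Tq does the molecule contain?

The M+2/M ratio from n Tq atoms is n · q/p = n · 0.572/0.428.
n = 2.6729 × 0.428/0.572 = 2.00 ≈ 2

2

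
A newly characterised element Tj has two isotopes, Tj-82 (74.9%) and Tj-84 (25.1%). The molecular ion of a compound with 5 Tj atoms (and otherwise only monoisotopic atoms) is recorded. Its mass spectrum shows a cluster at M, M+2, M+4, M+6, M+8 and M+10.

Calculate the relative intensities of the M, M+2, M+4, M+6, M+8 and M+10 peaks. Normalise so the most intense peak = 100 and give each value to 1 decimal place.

59.7 : 100.0 : 67.0 : 22.5 : 3.8 : 0.3

Each Tj atom is independently Tj-82 (p = 0.749) or Tj-84 (q = 0.251); the cluster is the binomial expansion (p + q)^5.
P(M) = 0.749^5 = 0.235727
P(M+2) = 5 × 0.749^4 × 0.251^1 = 0.394976
P(M+4) = 10 × 0.749^3 × 0.251^2 = 0.264724
P(M+6) = 10 × 0.749^2 × 0.251^3 = 0.088712
P(M+8) = 5 × 0.749^1 × 0.251^4 = 0.014864
P(M+10) = 0.251^5 = 0.000996
The M+2 peak is largest (0.394976); scaling to 100 gives 59.7 : 100.0 : 67.0 : 22.5 : 3.8 : 0.3.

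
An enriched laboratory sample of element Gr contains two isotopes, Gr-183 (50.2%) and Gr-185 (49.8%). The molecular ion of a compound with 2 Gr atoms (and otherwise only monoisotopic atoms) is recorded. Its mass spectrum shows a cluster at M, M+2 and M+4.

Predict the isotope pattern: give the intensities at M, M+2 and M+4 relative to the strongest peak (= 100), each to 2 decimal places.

50.40 : 100.00 : 49.60

Each Gr atom is independently Gr-183 (p = 0.502) or Gr-185 (q = 0.498); the cluster is the binomial expansion (p + q)^2.
P(M) = 0.502^2 = 0.252004
P(M+2) = 2 × 0.502^1 × 0.498^1 = 0.499992
P(M+4) = 0.498^2 = 0.248004
The M+2 peak is largest (0.499992); scaling to 100 gives 50.40 : 100.00 : 49.60.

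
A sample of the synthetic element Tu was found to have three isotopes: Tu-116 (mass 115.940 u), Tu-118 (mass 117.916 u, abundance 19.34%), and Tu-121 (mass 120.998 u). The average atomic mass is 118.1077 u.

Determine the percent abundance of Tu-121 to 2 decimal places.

35.30%

The remaining 80.66% is split between Tu-116 (fraction x) and Tu-121 (fraction 0.8066 − x).
Substituting: 115.940x + 120.998(0.8066 − x) = 95.3027456
(115.940 − 120.998)x = -2.2942412  ⇒  x = 0.45359, y = 0.35301
Tu-116: 45.36%, Tu-121: 35.30%.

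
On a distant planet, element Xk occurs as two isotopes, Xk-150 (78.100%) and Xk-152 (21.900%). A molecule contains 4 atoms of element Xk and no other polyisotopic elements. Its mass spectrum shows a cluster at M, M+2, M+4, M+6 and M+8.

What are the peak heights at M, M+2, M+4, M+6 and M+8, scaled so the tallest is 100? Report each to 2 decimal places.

89.16 : 100.00 : 42.06 : 7.86 : 0.55

The 4 Xk atoms are independent, so intensities follow the terms of (0.78100 + 0.21900)^4.
P(M) = 0.78100^4 = 0.372052
P(M+2) = 4 × 0.78100^3 × 0.21900^1 = 0.417308
P(M+4) = 6 × 0.78100^2 × 0.21900^2 = 0.175526
P(M+6) = 4 × 0.78100^1 × 0.21900^3 = 0.032813
P(M+8) = 0.21900^4 = 0.002300
The M+2 peak is largest (0.417308); scaling to 100 gives 89.16 : 100.00 : 42.06 : 7.86 : 0.55.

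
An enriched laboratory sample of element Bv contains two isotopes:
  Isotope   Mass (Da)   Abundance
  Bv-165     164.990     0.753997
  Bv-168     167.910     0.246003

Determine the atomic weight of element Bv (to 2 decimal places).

The abundance-weighted mean is 0.753997 × 164.990 + 0.246003 × 167.910
= 124.4020 + 41.3064 = 165.7084 Da

165.71 Da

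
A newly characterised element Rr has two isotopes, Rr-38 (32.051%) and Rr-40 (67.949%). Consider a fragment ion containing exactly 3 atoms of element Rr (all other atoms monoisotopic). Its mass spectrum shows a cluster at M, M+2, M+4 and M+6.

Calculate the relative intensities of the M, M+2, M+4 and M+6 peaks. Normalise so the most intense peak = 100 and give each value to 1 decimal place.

7.4 : 47.2 : 100.0 : 70.7

The 3 Rr atoms are independent, so intensities follow the terms of (0.32051 + 0.67949)^3.
P(M) = 0.32051^3 = 0.032925
P(M+2) = 3 × 0.32051^2 × 0.67949^1 = 0.209405
P(M+4) = 3 × 0.32051^1 × 0.67949^2 = 0.443945
P(M+6) = 0.67949^3 = 0.313725
The M+4 peak is largest (0.443945); scaling to 100 gives 7.4 : 47.2 : 100.0 : 70.7.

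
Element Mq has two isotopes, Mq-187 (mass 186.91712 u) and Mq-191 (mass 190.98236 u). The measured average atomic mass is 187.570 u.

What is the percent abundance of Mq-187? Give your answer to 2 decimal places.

Writing the weighted mean with unknown fraction x of Mq-187:
186.91712·x + 190.98236·(1 − x) = 187.570
(186.91712 − 190.98236)·x = 187.570 − 190.98236
x = -3.41236 / -4.06524 = 0.83940 → 83.94% Mq-187, 16.06% Mq-191.

83.94%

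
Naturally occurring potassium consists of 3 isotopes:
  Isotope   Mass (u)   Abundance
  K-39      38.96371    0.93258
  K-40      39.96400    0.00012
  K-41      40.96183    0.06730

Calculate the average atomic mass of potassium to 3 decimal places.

Weight each isotope mass by its fractional abundance: 0.93258 × 38.96371 + 0.00012 × 39.96400 + 0.06730 × 40.96183
= 36.336777 + 0.004796 + 2.756731 = 39.098304 u

39.098 u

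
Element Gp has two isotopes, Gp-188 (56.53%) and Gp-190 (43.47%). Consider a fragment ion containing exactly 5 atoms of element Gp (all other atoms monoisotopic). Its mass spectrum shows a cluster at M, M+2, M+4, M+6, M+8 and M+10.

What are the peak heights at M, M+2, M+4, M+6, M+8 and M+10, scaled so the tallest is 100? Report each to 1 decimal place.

16.9 : 65.0 : 100.0 : 76.9 : 29.6 : 4.5

Expanding (0.5653 + 0.4347)^5:
P(M) = 0.5653^5 = 0.057729
P(M+2) = 5 × 0.5653^4 × 0.4347^1 = 0.221960
P(M+4) = 10 × 0.5653^3 × 0.4347^2 = 0.341363
P(M+6) = 10 × 0.5653^2 × 0.4347^3 = 0.262499
P(M+8) = 5 × 0.5653^1 × 0.4347^4 = 0.100927
P(M+10) = 0.4347^5 = 0.015522
The M+4 peak is largest (0.341363); scaling to 100 gives 16.9 : 65.0 : 100.0 : 76.9 : 29.6 : 4.5.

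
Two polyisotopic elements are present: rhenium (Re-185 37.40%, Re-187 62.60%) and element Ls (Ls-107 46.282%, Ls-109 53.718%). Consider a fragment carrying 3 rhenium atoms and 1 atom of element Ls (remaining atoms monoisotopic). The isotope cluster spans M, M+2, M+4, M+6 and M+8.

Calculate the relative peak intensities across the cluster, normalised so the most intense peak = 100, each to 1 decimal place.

6.9 : 42.8 : 98.5 : 100.0 : 37.7

Rhenium pattern (n=3): 0.05231362 : 0.26268713 : 0.43968487 : 0.24531438
Element Ls pattern (n=1): 0.46282 : 0.53718
Convolve the two distributions (both contribute in 2-u steps):
  M: 0.05231362×0.46282 = 0.024212
  M+2: 0.05231362×0.53718 + 0.26268713×0.46282 = 0.149679
  M+4: 0.26268713×0.53718 + 0.43968487×0.46282 = 0.344605
  M+6: 0.43968487×0.53718 + 0.24531438×0.46282 = 0.349726
  M+8: 0.24531438×0.53718 = 0.131778
Scale to base peak (0.349726) = 100: 6.9 : 42.8 : 98.5 : 100.0 : 37.7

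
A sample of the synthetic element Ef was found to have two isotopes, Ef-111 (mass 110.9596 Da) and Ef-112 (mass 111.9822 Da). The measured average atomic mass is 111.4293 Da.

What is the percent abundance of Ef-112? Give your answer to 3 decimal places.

Let x be the fractional abundance of Ef-111; then Ef-112 has abundance 1 − x.
110.9596·x + 111.9822·(1 − x) = 111.4293
(110.9596 − 111.9822)·x = 111.4293 − 111.9822
x = -0.5529 / -1.0226 = 0.54068 → 54.068% Ef-111, 45.932% Ef-112.

45.932%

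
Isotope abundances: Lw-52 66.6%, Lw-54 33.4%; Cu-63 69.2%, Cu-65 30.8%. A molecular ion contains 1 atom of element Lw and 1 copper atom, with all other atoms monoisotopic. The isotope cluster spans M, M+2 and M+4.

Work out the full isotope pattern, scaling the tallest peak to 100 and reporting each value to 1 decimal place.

Element Lw pattern (n=1): 0.6660 : 0.3340
Copper pattern (n=1): 0.6920 : 0.3080
Convolve the two distributions (both contribute in 2-u steps):
  M: 0.6660×0.6920 = 0.460872
  M+2: 0.6660×0.3080 + 0.3340×0.6920 = 0.436256
  M+4: 0.3340×0.3080 = 0.102872
Scale to base peak (0.460872) = 100: 100.0 : 94.7 : 22.3

100.0 : 94.7 : 22.3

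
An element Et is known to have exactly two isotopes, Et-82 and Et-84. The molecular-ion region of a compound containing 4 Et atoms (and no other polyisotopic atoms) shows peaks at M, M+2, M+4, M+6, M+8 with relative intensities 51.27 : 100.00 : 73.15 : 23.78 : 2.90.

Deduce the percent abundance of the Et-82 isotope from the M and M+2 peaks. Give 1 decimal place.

67.2%

Write p for the Et-82 fraction. I(M+2)/I(M) = [C(4,1)·p^3·(1−p)] / p^4 = 4·(1−p)/p = 100.00/51.27 = 1.9505
(1−p)/p = 1.9505/4 = 0.4876  ⇒  p = 1/(1 + 0.4876) = 0.6722
Et-82: 67.2%, Et-84: 32.8%.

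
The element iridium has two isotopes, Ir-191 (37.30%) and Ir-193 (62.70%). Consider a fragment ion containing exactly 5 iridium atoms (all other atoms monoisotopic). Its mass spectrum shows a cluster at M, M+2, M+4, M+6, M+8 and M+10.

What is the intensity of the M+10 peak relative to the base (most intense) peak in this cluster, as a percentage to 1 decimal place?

Term probabilities: M 0.0072, M+2 0.0607, M+4 0.2040, M+6 0.3429, M+8 0.2882, M+10 0.0969. Base peak = M+6.
P(M+6) = C(5,3) × 0.3730^2 × 0.6270^3 = 10 × 0.139129 × 0.24649188 = 0.342942 (base)
P(M+10) = C(5,5) × 0.3730^0 × 0.6270^5 = 1 × 1.0000 × 0.09690311 = 0.096903
Relative intensity = 0.096903 / 0.342942 × 100 = 28.3

28.3%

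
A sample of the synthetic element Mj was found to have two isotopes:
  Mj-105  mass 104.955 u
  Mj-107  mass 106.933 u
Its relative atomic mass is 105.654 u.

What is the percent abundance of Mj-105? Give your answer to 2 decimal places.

Writing the weighted mean with unknown fraction x of Mj-105:
104.955·x + 106.933·(1 − x) = 105.654
(104.955 − 106.933)·x = 105.654 − 106.933
x = -1.279 / -1.978 = 0.64661 → 64.66% Mj-105, 35.34% Mj-107.

64.66%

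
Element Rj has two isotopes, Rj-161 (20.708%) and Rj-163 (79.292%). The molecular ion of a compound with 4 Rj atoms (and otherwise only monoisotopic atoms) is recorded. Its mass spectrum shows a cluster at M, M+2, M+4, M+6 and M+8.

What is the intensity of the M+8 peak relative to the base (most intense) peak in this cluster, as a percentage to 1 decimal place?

Term probabilities: M 0.0018, M+2 0.0282, M+4 0.1618, M+6 0.4129, M+8 0.3953. Base peak = M+6.
P(M+6) = C(4,3) × 0.20708^1 × 0.79292^3 = 4 × 0.20708 × 0.49852635 = 0.412939 (base)
P(M+8) = C(4,4) × 0.20708^0 × 0.79292^4 = 1 × 1.0000 × 0.39529151 = 0.395292
Relative intensity = 0.395292 / 0.412939 × 100 = 95.7

95.7%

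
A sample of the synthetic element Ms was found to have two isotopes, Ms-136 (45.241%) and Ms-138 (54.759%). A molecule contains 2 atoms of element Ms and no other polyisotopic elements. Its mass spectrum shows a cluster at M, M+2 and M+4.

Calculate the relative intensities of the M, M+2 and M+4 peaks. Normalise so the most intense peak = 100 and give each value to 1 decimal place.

41.3 : 100.0 : 60.5

Each Ms atom is independently Ms-136 (p = 0.45241) or Ms-138 (q = 0.54759); the cluster is the binomial expansion (p + q)^2.
P(M) = 0.45241^2 = 0.204675
P(M+2) = 2 × 0.45241^1 × 0.54759^1 = 0.495470
P(M+4) = 0.54759^2 = 0.299855
The M+2 peak is largest (0.495470); scaling to 100 gives 41.3 : 100.0 : 60.5.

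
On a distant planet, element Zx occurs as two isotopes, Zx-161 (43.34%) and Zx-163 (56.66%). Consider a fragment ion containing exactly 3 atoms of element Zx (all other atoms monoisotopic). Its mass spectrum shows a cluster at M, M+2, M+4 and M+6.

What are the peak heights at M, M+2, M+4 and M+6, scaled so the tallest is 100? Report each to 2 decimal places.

19.50 : 76.49 : 100.00 : 43.58

Each Zx atom is independently Zx-161 (p = 0.4334) or Zx-163 (q = 0.5666); the cluster is the binomial expansion (p + q)^3.
P(M) = 0.4334^3 = 0.081408
P(M+2) = 3 × 0.4334^2 × 0.5666^1 = 0.319283
P(M+4) = 3 × 0.4334^1 × 0.5666^2 = 0.417410
P(M+6) = 0.5666^3 = 0.181899
The M+4 peak is largest (0.417410); scaling to 100 gives 19.50 : 76.49 : 100.00 : 43.58.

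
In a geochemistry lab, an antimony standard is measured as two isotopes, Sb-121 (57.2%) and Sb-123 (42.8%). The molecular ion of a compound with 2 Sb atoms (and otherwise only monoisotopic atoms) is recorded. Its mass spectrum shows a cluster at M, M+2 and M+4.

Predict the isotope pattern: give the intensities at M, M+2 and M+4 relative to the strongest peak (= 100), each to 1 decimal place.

Expanding (0.572 + 0.428)^2:
P(M) = 0.572^2 = 0.327184
P(M+2) = 2 × 0.572^1 × 0.428^1 = 0.489632
P(M+4) = 0.428^2 = 0.183184
The M+2 peak is largest (0.489632); scaling to 100 gives 66.8 : 100.0 : 37.4.

66.8 : 100.0 : 37.4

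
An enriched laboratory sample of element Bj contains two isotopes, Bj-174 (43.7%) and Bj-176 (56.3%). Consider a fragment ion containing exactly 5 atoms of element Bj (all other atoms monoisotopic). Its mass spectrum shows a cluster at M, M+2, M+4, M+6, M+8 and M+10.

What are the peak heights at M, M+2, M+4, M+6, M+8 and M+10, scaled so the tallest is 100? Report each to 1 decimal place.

The 5 Bj atoms are independent, so intensities follow the terms of (0.437 + 0.563)^5.
P(M) = 0.437^5 = 0.015937
P(M+2) = 5 × 0.437^4 × 0.563^1 = 0.102661
P(M+4) = 10 × 0.437^3 × 0.563^2 = 0.264522
P(M+6) = 10 × 0.437^2 × 0.563^3 = 0.340791
P(M+8) = 5 × 0.437^1 × 0.563^4 = 0.219526
P(M+10) = 0.563^5 = 0.056564
The M+6 peak is largest (0.340791); scaling to 100 gives 4.7 : 30.1 : 77.6 : 100.0 : 64.4 : 16.6.

4.7 : 30.1 : 77.6 : 100.0 : 64.4 : 16.6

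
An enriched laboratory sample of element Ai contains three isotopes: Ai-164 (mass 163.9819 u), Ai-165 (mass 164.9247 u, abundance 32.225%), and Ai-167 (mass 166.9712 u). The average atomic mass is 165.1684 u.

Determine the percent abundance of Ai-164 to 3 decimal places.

The remaining 67.775% is split between Ai-164 (fraction x) and Ai-167 (fraction 0.67775 − x).
Substituting: 163.9819x + 166.9712(0.67775 − x) = 112.021415425
(163.9819 − 166.9712)x = -1.143315375  ⇒  x = 0.38247, y = 0.29528
Ai-164: 38.247%, Ai-167: 29.528%.

38.247%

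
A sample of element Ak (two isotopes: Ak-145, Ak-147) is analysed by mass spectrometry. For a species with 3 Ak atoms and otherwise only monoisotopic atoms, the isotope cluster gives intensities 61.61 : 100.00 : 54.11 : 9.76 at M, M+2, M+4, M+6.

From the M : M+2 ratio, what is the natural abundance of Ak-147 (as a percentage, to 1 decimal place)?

If p is the fraction of Ak that is Ak-145, then I(M+2)/I(M) = [C(3,1)·p^2·(1−p)] / p^3 = 3·(1−p)/p = 100.00/61.61 = 1.6231
(1−p)/p = 1.6231/3 = 0.5410  ⇒  p = 1/(1 + 0.5410) = 0.6489
Ak-145: 64.9%, Ak-147: 35.1%.

35.1%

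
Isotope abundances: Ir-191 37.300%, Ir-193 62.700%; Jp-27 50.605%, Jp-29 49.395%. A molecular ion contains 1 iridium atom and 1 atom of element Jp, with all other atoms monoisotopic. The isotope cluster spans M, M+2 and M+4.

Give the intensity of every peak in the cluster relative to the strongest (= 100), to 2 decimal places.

37.64 : 100.00 : 61.75

Iridium pattern (n=1): 0.3730 : 0.6270
Element Jp pattern (n=1): 0.50605 : 0.49395
Convolve the two distributions (both contribute in 2-u steps):
  M: 0.3730×0.50605 = 0.188757
  M+2: 0.3730×0.49395 + 0.6270×0.50605 = 0.501537
  M+4: 0.6270×0.49395 = 0.309707
Scale to base peak (0.501537) = 100: 37.64 : 100.00 : 61.75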